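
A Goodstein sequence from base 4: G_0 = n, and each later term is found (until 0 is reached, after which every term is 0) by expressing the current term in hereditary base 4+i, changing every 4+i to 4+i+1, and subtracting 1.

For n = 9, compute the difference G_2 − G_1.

1

(0) 9|_4 = 2·4 + 1 ↦ 2·5 + 1|_5 = 11 ⇒ 10
(1) 10|_5 = 2·5 ↦ 2·6|_6 = 12 ⇒ 11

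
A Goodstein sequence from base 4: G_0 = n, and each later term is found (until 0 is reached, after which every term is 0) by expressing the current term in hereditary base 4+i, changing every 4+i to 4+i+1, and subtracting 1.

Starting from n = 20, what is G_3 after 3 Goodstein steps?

51

G_0 = 20. HB_4(20) = 4^2 + 4. Bump = 30. G_1 = 29.
G_1 = 29. HB_5(29) = 5^2 + 4. Bump = 40. G_2 = 39.
G_2 = 39. HB_6(39) = 6^2 + 3. Bump = 52. G_3 = 51.
G_3 = 51. HB_7(51) = 7^2 + 2. Bump = 66. G_4 = 65.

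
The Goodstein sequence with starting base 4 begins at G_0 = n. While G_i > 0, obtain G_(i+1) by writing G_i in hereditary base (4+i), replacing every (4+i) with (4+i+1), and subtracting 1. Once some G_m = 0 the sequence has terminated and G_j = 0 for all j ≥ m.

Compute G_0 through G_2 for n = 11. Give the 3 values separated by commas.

G_0=11  [base 4] 2·4 + 3  →[4↦5]→  2·5 + 3 = 13  −1 ⇒ G_1=12
G_1=12  [base 5] 2·5 + 2  →[5↦6]→  2·6 + 2 = 14  −1 ⇒ G_2=13

11, 12, 13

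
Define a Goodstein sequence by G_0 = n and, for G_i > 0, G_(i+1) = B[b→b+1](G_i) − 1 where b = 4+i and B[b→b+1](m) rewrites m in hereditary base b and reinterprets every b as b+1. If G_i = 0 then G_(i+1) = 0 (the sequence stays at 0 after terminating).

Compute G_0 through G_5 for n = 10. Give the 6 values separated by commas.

[0] 10 ≡ 2·4 + 2 (base 4). Lift 5: 12. −1: 11.
[1] 11 ≡ 2·5 + 1 (base 5). Lift 6: 13. −1: 12.
[2] 12 ≡ 2·6 (base 6). Lift 7: 14. −1: 13.
[3] 13 ≡ 7 + 6 (base 7). Lift 8: 14. −1: 13.
[4] 13 ≡ 8 + 5 (base 8). Lift 9: 14. −1: 13.

10, 11, 12, 13, 13, 13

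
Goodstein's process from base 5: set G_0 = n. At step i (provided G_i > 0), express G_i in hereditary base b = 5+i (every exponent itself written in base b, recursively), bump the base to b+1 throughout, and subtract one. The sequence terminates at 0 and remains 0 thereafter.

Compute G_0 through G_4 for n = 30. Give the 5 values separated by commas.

30, 41, 53, 67, 83

G_0 = 30. HB_5(30) = 5^2 + 5. Bump = 42. G_1 = 41.
G_1 = 41. HB_6(41) = 6^2 + 5. Bump = 54. G_2 = 53.
G_2 = 53. HB_7(53) = 7^2 + 4. Bump = 68. G_3 = 67.
G_3 = 67. HB_8(67) = 8^2 + 3. Bump = 84. G_4 = 83.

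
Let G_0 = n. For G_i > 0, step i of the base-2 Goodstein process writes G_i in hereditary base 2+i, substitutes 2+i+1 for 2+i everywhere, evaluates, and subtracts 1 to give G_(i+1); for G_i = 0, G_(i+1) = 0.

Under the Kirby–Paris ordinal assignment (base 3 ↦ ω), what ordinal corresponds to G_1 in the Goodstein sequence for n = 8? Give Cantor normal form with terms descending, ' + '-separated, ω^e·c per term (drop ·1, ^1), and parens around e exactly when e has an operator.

ω^ω·2 + ω^2·2 + ω·2 + 2

G_0 = 8. HB_2(8) = 2^(2 + 1). Bump = 81. G_1 = 80.
G_1 = 80. HB_3(80) = 2·3^3 + 2·3^2 + 2·3 + 2. Bump = 554. G_2 = 553.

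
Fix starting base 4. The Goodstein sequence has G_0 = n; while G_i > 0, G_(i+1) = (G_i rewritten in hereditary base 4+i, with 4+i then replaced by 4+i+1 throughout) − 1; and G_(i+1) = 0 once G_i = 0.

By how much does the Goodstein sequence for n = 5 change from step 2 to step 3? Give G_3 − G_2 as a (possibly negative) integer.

-1

(0) 5|_4 = 4 + 1 ↦ 5 + 1|_5 = 6 ⇒ 5
(1) 5|_5 = 5 ↦ 6|_6 = 6 ⇒ 5
(2) 5|_6 = 5 ↦ 5|_7 = 5 ⇒ 4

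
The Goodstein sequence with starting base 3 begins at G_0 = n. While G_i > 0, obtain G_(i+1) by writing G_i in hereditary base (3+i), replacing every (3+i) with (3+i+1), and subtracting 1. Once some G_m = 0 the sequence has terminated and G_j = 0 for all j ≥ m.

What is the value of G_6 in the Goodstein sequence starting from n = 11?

i=0: 11 = 3^2 + 2 (b=3); 3→4: 4^2 + 2 = 18; 18−1 = 17
i=1: 17 = 4^2 + 1 (b=4); 4→5: 5^2 + 1 = 26; 26−1 = 25
i=2: 25 = 5^2 (b=5); 5→6: 6^2 = 36; 36−1 = 35
i=3: 35 = 5·6 + 5 (b=6); 6→7: 5·7 + 5 = 40; 40−1 = 39
i=4: 39 = 5·7 + 4 (b=7); 7→8: 5·8 + 4 = 44; 44−1 = 43
i=5: 43 = 5·8 + 3 (b=8); 8→9: 5·9 + 3 = 48; 48−1 = 47

47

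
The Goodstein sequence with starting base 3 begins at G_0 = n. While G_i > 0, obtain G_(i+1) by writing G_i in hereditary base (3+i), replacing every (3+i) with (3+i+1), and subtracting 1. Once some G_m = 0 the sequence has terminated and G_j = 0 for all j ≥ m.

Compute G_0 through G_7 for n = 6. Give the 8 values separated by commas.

G_0 = 6. HB_3(6) = 2·3. Bump = 8. G_1 = 7.
G_1 = 7. HB_4(7) = 4 + 3. Bump = 8. G_2 = 7.
G_2 = 7. HB_5(7) = 5 + 2. Bump = 8. G_3 = 7.
G_3 = 7. HB_6(7) = 6 + 1. Bump = 8. G_4 = 7.
G_4 = 7. HB_7(7) = 7. Bump = 8. G_5 = 7.
G_5 = 7. HB_8(7) = 7. Bump = 7. G_6 = 6.
G_6 = 6. HB_9(6) = 6. Bump = 6. G_7 = 5.

6, 7, 7, 7, 7, 7, 6, 5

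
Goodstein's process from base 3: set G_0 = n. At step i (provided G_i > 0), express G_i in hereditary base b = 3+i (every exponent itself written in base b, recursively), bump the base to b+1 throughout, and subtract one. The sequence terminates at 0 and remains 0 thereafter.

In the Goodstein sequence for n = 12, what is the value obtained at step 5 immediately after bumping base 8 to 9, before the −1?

[0] 12 ≡ 3^2 + 3 (base 3). Lift 4: 20. −1: 19.
[1] 19 ≡ 4^2 + 3 (base 4). Lift 5: 28. −1: 27.
[2] 27 ≡ 5^2 + 2 (base 5). Lift 6: 38. −1: 37.
[3] 37 ≡ 6^2 + 1 (base 6). Lift 7: 50. −1: 49.
[4] 49 ≡ 7^2 (base 7). Lift 8: 64. −1: 63.
[5] 63 ≡ 7·8 + 7 (base 8). Lift 9: 70. −1: 69.

70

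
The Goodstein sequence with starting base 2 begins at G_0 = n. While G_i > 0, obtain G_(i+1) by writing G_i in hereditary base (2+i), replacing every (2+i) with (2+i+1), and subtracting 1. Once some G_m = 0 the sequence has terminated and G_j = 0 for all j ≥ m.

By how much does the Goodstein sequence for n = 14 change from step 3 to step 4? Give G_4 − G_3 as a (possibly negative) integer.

307841

G_0 = 14. HB_2(14) = 2^(2 + 1) + 2^2 + 2. Bump = 111. G_1 = 110.
G_1 = 110. HB_3(110) = 3^(3 + 1) + 3^3 + 2. Bump = 1282. G_2 = 1281.
G_2 = 1281. HB_4(1281) = 4^(4 + 1) + 4^4 + 1. Bump = 18751. G_3 = 18750.
G_3 = 18750. HB_5(18750) = 5^(5 + 1) + 5^5. Bump = 326592. G_4 = 326591.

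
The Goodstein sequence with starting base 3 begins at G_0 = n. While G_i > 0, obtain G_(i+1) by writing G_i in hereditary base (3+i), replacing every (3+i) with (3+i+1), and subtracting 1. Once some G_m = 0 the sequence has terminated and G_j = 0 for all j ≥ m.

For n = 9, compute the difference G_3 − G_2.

G_0 = 9. HB_3(9) = 3^2. Bump = 16. G_1 = 15.
G_1 = 15. HB_4(15) = 3·4 + 3. Bump = 18. G_2 = 17.
G_2 = 17. HB_5(17) = 3·5 + 2. Bump = 20. G_3 = 19.

2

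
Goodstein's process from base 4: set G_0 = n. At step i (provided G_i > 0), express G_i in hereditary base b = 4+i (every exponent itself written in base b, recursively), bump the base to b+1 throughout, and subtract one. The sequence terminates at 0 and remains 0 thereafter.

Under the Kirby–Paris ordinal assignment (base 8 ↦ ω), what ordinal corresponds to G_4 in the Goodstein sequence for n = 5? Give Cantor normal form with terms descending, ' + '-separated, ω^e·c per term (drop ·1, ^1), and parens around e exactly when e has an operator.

G_0 = 5. HB_4(5) = 4 + 1. Bump = 6. G_1 = 5.
G_1 = 5. HB_5(5) = 5. Bump = 6. G_2 = 5.
G_2 = 5. HB_6(5) = 5. Bump = 5. G_3 = 4.
G_3 = 4. HB_7(4) = 4. Bump = 4. G_4 = 3.
G_4 = 3. HB_8(3) = 3. Bump = 3. G_5 = 2.

3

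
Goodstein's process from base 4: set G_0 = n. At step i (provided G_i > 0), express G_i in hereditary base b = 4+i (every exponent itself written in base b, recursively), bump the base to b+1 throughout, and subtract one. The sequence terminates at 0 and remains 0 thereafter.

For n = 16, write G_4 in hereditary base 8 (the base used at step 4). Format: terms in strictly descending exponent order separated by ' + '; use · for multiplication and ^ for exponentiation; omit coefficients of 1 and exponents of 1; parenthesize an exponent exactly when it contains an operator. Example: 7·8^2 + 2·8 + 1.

G_0=16  [base 4] 4^2  →[4↦5]→  5^2 = 25  −1 ⇒ G_1=24
G_1=24  [base 5] 4·5 + 4  →[5↦6]→  4·6 + 4 = 28  −1 ⇒ G_2=27
G_2=27  [base 6] 4·6 + 3  →[6↦7]→  4·7 + 3 = 31  −1 ⇒ G_3=30
G_3=30  [base 7] 4·7 + 2  →[7↦8]→  4·8 + 2 = 34  −1 ⇒ G_4=33
G_4=33  [base 8] 4·8 + 1  →[8↦9]→  4·9 + 1 = 37  −1 ⇒ G_5=36

4·8 + 1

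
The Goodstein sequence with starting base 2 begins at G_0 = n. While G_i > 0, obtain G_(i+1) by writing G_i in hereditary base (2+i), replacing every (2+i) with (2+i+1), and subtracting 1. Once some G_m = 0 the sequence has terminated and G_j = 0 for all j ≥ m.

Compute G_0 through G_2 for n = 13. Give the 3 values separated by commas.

[0] 13 ≡ 2^(2 + 1) + 2^2 + 1 (base 2). Lift 3: 109. −1: 108.
[1] 108 ≡ 3^(3 + 1) + 3^3 (base 3). Lift 4: 1280. −1: 1279.

13, 108, 1279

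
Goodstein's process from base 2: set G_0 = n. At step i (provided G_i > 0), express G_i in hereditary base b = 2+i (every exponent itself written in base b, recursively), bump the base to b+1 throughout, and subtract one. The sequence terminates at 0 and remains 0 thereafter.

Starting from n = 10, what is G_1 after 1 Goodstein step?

base 2: 10 = 2^(2 + 1) + 2; at 3: 3^(3 + 1) + 3 = 84; next = 83
base 3: 83 = 3^(3 + 1) + 2; at 4: 4^(4 + 1) + 2 = 1026; next = 1025

83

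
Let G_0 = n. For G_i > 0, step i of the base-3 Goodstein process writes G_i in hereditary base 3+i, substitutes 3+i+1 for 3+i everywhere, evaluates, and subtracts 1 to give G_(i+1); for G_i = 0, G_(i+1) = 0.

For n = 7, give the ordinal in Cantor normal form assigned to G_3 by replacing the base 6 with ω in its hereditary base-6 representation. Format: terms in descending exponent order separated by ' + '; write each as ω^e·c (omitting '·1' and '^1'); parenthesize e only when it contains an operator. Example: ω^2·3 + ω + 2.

i=0: 7 = 2·3 + 1 (b=3); 3→4: 2·4 + 1 = 9; 9−1 = 8
i=1: 8 = 2·4 (b=4); 4→5: 2·5 = 10; 10−1 = 9
i=2: 9 = 5 + 4 (b=5); 5→6: 6 + 4 = 10; 10−1 = 9
i=3: 9 = 6 + 3 (b=6); 6→7: 7 + 3 = 10; 10−1 = 9

ω + 3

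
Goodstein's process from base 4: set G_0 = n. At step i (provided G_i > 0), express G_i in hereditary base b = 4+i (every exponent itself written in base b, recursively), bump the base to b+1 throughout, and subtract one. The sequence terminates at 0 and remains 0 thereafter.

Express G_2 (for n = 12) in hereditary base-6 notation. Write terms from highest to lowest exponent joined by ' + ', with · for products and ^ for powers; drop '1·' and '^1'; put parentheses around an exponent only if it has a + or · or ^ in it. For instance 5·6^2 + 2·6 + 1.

2·6 + 3

(0) 12|_4 = 3·4 ↦ 3·5|_5 = 15 ⇒ 14
(1) 14|_5 = 2·5 + 4 ↦ 2·6 + 4|_6 = 16 ⇒ 15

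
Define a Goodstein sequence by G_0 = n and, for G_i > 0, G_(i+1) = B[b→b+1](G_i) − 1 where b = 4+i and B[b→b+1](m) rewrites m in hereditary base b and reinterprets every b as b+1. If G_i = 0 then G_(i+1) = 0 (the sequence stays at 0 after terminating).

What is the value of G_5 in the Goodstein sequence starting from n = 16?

G_0 = 16. HB_4(16) = 4^2. Bump = 25. G_1 = 24.
G_1 = 24. HB_5(24) = 4·5 + 4. Bump = 28. G_2 = 27.
G_2 = 27. HB_6(27) = 4·6 + 3. Bump = 31. G_3 = 30.
G_3 = 30. HB_7(30) = 4·7 + 2. Bump = 34. G_4 = 33.
G_4 = 33. HB_8(33) = 4·8 + 1. Bump = 37. G_5 = 36.
G_5 = 36. HB_9(36) = 4·9. Bump = 40. G_6 = 39.

36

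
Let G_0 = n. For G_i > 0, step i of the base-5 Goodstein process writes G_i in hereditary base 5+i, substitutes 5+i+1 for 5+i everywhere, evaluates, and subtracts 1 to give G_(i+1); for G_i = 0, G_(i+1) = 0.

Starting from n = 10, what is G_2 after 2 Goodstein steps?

11

10 —HB5→ 2·5 —bump→ 2·6 = 12 —(−1)→ 11
11 —HB6→ 6 + 5 —bump→ 7 + 5 = 12 —(−1)→ 11
11 —HB7→ 7 + 4 —bump→ 8 + 4 = 12 —(−1)→ 11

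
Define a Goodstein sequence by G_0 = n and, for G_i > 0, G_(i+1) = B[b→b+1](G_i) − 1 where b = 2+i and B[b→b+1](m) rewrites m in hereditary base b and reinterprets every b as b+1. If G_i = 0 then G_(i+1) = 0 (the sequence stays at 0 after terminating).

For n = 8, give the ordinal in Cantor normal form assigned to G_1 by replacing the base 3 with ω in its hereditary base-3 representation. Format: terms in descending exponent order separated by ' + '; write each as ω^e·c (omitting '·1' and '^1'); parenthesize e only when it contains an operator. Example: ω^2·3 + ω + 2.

step 0: 8 = 2^(2 + 1); sub 3 for 2: 3^(3 + 1); = 81; G_1 = 81−1 = 80
step 1: 80 = 2·3^3 + 2·3^2 + 2·3 + 2; sub 4 for 3: 2·4^4 + 2·4^2 + 2·4 + 2; = 554; G_2 = 554−1 = 553

ω^ω·2 + ω^2·2 + ω·2 + 2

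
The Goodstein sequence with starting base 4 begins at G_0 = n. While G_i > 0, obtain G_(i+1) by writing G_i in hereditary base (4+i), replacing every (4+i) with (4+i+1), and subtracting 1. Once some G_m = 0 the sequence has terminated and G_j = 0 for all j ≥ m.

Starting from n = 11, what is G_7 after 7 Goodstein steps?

base 4: 11 = 2·4 + 3; at 5: 2·5 + 3 = 13; next = 12
base 5: 12 = 2·5 + 2; at 6: 2·6 + 2 = 14; next = 13
base 6: 13 = 2·6 + 1; at 7: 2·7 + 1 = 15; next = 14
base 7: 14 = 2·7; at 8: 2·8 = 16; next = 15
base 8: 15 = 8 + 7; at 9: 9 + 7 = 16; next = 15
base 9: 15 = 9 + 6; at 10: 10 + 6 = 16; next = 15
base 10: 15 = 10 + 5; at 11: 11 + 5 = 16; next = 15
base 11: 15 = 11 + 4; at 12: 12 + 4 = 16; next = 15

15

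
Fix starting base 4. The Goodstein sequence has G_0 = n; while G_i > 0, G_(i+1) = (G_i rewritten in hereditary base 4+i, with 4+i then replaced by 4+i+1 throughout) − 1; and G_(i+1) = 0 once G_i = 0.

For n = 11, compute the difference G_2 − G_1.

1

i=0: 11 = 2·4 + 3 (b=4); 4→5: 2·5 + 3 = 13; 13−1 = 12
i=1: 12 = 2·5 + 2 (b=5); 5→6: 2·6 + 2 = 14; 14−1 = 13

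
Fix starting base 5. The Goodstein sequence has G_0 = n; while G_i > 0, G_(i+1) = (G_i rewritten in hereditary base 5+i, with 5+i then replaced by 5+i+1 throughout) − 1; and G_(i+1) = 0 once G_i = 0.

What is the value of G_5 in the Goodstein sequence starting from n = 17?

25

i=0: 17 = 3·5 + 2 (b=5); 5→6: 3·6 + 2 = 20; 20−1 = 19
i=1: 19 = 3·6 + 1 (b=6); 6→7: 3·7 + 1 = 22; 22−1 = 21
i=2: 21 = 3·7 (b=7); 7→8: 3·8 = 24; 24−1 = 23
i=3: 23 = 2·8 + 7 (b=8); 8→9: 2·9 + 7 = 25; 25−1 = 24
i=4: 24 = 2·9 + 6 (b=9); 9→10: 2·10 + 6 = 26; 26−1 = 25
i=5: 25 = 2·10 + 5 (b=10); 10→11: 2·11 + 5 = 27; 27−1 = 26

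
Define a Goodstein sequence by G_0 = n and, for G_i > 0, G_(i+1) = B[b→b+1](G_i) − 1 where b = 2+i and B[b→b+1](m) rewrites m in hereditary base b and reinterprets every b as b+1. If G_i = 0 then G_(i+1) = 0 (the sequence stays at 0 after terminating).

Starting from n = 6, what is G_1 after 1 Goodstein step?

step 0: 6 = 2^2 + 2; sub 3 for 2: 3^3 + 3; = 30; G_1 = 30−1 = 29
step 1: 29 = 3^3 + 2; sub 4 for 3: 4^4 + 2; = 258; G_2 = 258−1 = 257

29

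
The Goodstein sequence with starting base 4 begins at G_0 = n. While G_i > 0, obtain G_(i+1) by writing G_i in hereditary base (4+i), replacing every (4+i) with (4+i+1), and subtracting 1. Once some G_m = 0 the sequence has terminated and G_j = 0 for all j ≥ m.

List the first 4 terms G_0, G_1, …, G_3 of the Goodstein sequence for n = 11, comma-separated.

11, 12, 13, 14

i=0: 11 = 2·4 + 3 (b=4); 4→5: 2·5 + 3 = 13; 13−1 = 12
i=1: 12 = 2·5 + 2 (b=5); 5→6: 2·6 + 2 = 14; 14−1 = 13
i=2: 13 = 2·6 + 1 (b=6); 6→7: 2·7 + 1 = 15; 15−1 = 14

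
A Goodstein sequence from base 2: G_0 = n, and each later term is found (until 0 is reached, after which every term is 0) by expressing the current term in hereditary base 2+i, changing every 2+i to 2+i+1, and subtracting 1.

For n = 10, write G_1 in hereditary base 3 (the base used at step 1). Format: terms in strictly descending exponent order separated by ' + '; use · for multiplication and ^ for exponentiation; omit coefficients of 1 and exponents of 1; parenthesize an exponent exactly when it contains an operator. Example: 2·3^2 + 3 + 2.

3^(3 + 1) + 2

(0) 10|_2 = 2^(2 + 1) + 2 ↦ 3^(3 + 1) + 3|_3 = 84 ⇒ 83
(1) 83|_3 = 3^(3 + 1) + 2 ↦ 4^(4 + 1) + 2|_4 = 1026 ⇒ 1025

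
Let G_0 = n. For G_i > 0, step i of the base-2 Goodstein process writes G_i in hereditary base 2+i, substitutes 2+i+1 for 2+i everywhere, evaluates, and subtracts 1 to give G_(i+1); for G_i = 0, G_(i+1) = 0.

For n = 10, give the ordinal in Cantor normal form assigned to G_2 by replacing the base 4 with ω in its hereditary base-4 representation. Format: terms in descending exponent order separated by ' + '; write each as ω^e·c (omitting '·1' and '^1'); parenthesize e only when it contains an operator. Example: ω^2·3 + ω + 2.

ω^(ω + 1) + 1

10 —HB2→ 2^(2 + 1) + 2 —bump→ 3^(3 + 1) + 3 = 84 —(−1)→ 83
83 —HB3→ 3^(3 + 1) + 2 —bump→ 4^(4 + 1) + 2 = 1026 —(−1)→ 1025
1025 —HB4→ 4^(4 + 1) + 1 —bump→ 5^(5 + 1) + 1 = 15626 —(−1)→ 15625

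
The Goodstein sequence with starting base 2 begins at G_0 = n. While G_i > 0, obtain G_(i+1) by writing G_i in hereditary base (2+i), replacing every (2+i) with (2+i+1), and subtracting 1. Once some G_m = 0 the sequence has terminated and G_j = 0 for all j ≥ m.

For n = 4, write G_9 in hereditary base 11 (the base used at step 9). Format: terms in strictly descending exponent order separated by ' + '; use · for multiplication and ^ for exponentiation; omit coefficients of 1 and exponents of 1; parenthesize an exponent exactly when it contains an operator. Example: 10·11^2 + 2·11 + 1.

G_0=4  [base 2] 2^2  →[2↦3]→  3^3 = 27  −1 ⇒ G_1=26
G_1=26  [base 3] 2·3^2 + 2·3 + 2  →[3↦4]→  2·4^2 + 2·4 + 2 = 42  −1 ⇒ G_2=41
G_2=41  [base 4] 2·4^2 + 2·4 + 1  →[4↦5]→  2·5^2 + 2·5 + 1 = 61  −1 ⇒ G_3=60
G_3=60  [base 5] 2·5^2 + 2·5  →[5↦6]→  2·6^2 + 2·6 = 84  −1 ⇒ G_4=83
G_4=83  [base 6] 2·6^2 + 6 + 5  →[6↦7]→  2·7^2 + 7 + 5 = 110  −1 ⇒ G_5=109
G_5=109  [base 7] 2·7^2 + 7 + 4  →[7↦8]→  2·8^2 + 8 + 4 = 140  −1 ⇒ G_6=139
G_6=139  [base 8] 2·8^2 + 8 + 3  →[8↦9]→  2·9^2 + 9 + 3 = 174  −1 ⇒ G_7=173
G_7=173  [base 9] 2·9^2 + 9 + 2  →[9↦10]→  2·10^2 + 10 + 2 = 212  −1 ⇒ G_8=211
G_8=211  [base 10] 2·10^2 + 10 + 1  →[10↦11]→  2·11^2 + 11 + 1 = 254  −1 ⇒ G_9=253

2·11^2 + 11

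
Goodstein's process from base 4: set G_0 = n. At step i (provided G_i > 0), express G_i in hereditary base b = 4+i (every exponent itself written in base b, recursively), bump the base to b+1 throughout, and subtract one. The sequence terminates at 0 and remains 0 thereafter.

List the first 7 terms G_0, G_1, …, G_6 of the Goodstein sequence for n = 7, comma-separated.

7, 7, 7, 7, 7, 6, 5

i=0: 7 = 4 + 3 (b=4); 4→5: 5 + 3 = 8; 8−1 = 7
i=1: 7 = 5 + 2 (b=5); 5→6: 6 + 2 = 8; 8−1 = 7
i=2: 7 = 6 + 1 (b=6); 6→7: 7 + 1 = 8; 8−1 = 7
i=3: 7 = 7 (b=7); 7→8: 8 = 8; 8−1 = 7
i=4: 7 = 7 (b=8); 8→9: 7 = 7; 7−1 = 6
i=5: 6 = 6 (b=9); 9→10: 6 = 6; 6−1 = 5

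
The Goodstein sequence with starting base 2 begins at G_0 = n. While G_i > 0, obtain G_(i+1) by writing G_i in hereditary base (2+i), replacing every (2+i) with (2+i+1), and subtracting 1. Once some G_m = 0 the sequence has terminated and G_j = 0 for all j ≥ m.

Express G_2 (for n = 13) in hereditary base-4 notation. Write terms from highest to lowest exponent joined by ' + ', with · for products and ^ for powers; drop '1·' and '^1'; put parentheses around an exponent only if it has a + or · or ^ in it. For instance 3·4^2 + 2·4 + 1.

G_0=13  [base 2] 2^(2 + 1) + 2^2 + 1  →[2↦3]→  3^(3 + 1) + 3^3 + 1 = 109  −1 ⇒ G_1=108
G_1=108  [base 3] 3^(3 + 1) + 3^3  →[3↦4]→  4^(4 + 1) + 4^4 = 1280  −1 ⇒ G_2=1279

4^(4 + 1) + 3·4^3 + 3·4^2 + 3·4 + 3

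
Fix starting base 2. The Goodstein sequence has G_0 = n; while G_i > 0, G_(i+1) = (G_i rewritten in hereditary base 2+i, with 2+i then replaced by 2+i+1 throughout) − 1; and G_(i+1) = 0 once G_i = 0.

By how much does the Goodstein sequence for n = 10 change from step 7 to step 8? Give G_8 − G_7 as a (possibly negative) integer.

G_0=10  [base 2] 2^(2 + 1) + 2  →[2↦3]→  3^(3 + 1) + 3 = 84  −1 ⇒ G_1=83
G_1=83  [base 3] 3^(3 + 1) + 2  →[3↦4]→  4^(4 + 1) + 2 = 1026  −1 ⇒ G_2=1025
G_2=1025  [base 4] 4^(4 + 1) + 1  →[4↦5]→  5^(5 + 1) + 1 = 15626  −1 ⇒ G_3=15625
G_3=15625  [base 5] 5^(5 + 1)  →[5↦6]→  6^(6 + 1) = 279936  −1 ⇒ G_4=279935
G_4=279935  [base 6] 5·6^6 + 5·6^5 + 5·6^4 + 5·6^3 + 5·6^2 + 5·6 + 5  →[6↦7]→  5·7^7 + 5·7^5 + 5·7^4 + 5·7^3 + 5·7^2 + 5·7 + 5 = 4215755  −1 ⇒ G_5=4215754
G_5=4215754  [base 7] 5·7^7 + 5·7^5 + 5·7^4 + 5·7^3 + 5·7^2 + 5·7 + 4  →[7↦8]→  5·8^8 + 5·8^5 + 5·8^4 + 5·8^3 + 5·8^2 + 5·8 + 4 = 84073324  −1 ⇒ G_6=84073323
G_6=84073323  [base 8] 5·8^8 + 5·8^5 + 5·8^4 + 5·8^3 + 5·8^2 + 5·8 + 3  →[8↦9]→  5·9^9 + 5·9^5 + 5·9^4 + 5·9^3 + 5·9^2 + 5·9 + 3 = 1937434593  −1 ⇒ G_7=1937434592
G_7=1937434592  [base 9] 5·9^9 + 5·9^5 + 5·9^4 + 5·9^3 + 5·9^2 + 5·9 + 2  →[9↦10]→  5·10^10 + 5·10^5 + 5·10^4 + 5·10^3 + 5·10^2 + 5·10 + 2 = 50000555552  −1 ⇒ G_8=50000555551

48063120959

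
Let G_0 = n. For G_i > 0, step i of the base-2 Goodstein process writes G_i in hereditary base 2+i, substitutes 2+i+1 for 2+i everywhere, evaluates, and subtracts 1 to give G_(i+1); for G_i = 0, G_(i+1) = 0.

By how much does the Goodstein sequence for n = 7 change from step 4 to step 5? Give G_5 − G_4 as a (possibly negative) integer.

base 2: 7 = 2^2 + 2 + 1; at 3: 3^3 + 3 + 1 = 31; next = 30
base 3: 30 = 3^3 + 3; at 4: 4^4 + 4 = 260; next = 259
base 4: 259 = 4^4 + 3; at 5: 5^5 + 3 = 3128; next = 3127
base 5: 3127 = 5^5 + 2; at 6: 6^6 + 2 = 46658; next = 46657
base 6: 46657 = 6^6 + 1; at 7: 7^7 + 1 = 823544; next = 823543

776886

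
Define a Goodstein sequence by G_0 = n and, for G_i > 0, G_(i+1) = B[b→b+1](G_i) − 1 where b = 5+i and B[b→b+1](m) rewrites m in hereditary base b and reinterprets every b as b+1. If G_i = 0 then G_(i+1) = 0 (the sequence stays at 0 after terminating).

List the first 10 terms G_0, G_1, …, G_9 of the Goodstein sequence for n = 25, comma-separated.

base 5: 25 = 5^2; at 6: 6^2 = 36; next = 35
base 6: 35 = 5·6 + 5; at 7: 5·7 + 5 = 40; next = 39
base 7: 39 = 5·7 + 4; at 8: 5·8 + 4 = 44; next = 43
base 8: 43 = 5·8 + 3; at 9: 5·9 + 3 = 48; next = 47
base 9: 47 = 5·9 + 2; at 10: 5·10 + 2 = 52; next = 51
base 10: 51 = 5·10 + 1; at 11: 5·11 + 1 = 56; next = 55
base 11: 55 = 5·11; at 12: 5·12 = 60; next = 59
base 12: 59 = 4·12 + 11; at 13: 4·13 + 11 = 63; next = 62
base 13: 62 = 4·13 + 10; at 14: 4·14 + 10 = 66; next = 65

25, 35, 39, 43, 47, 51, 55, 59, 62, 65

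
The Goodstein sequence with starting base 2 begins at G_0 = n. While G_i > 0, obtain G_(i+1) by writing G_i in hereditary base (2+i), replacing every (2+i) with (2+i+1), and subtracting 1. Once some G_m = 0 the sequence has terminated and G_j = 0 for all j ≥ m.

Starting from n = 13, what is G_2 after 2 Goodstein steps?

1279

i=0: 13 = 2^(2 + 1) + 2^2 + 1 (b=2); 2→3: 3^(3 + 1) + 3^3 + 1 = 109; 109−1 = 108
i=1: 108 = 3^(3 + 1) + 3^3 (b=3); 3→4: 4^(4 + 1) + 4^4 = 1280; 1280−1 = 1279
i=2: 1279 = 4^(4 + 1) + 3·4^3 + 3·4^2 + 3·4 + 3 (b=4); 4→5: 5^(5 + 1) + 3·5^3 + 3·5^2 + 3·5 + 3 = 16093; 16093−1 = 16092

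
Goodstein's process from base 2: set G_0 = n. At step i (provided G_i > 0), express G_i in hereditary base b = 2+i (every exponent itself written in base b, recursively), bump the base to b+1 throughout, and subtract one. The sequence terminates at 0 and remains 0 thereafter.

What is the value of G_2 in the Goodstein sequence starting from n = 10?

1025

(0) 10|_2 = 2^(2 + 1) + 2 ↦ 3^(3 + 1) + 3|_3 = 84 ⇒ 83
(1) 83|_3 = 3^(3 + 1) + 2 ↦ 4^(4 + 1) + 2|_4 = 1026 ⇒ 1025
(2) 1025|_4 = 4^(4 + 1) + 1 ↦ 5^(5 + 1) + 1|_5 = 15626 ⇒ 15625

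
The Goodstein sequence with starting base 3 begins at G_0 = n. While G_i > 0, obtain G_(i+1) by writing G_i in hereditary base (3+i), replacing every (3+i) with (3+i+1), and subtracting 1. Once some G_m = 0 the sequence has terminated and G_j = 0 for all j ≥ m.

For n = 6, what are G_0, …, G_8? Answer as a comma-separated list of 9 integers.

6, 7, 7, 7, 7, 7, 6, 5, 4

G_0 = 6. HB_3(6) = 2·3. Bump = 8. G_1 = 7.
G_1 = 7. HB_4(7) = 4 + 3. Bump = 8. G_2 = 7.
G_2 = 7. HB_5(7) = 5 + 2. Bump = 8. G_3 = 7.
G_3 = 7. HB_6(7) = 6 + 1. Bump = 8. G_4 = 7.
G_4 = 7. HB_7(7) = 7. Bump = 8. G_5 = 7.
G_5 = 7. HB_8(7) = 7. Bump = 7. G_6 = 6.
G_6 = 6. HB_9(6) = 6. Bump = 6. G_7 = 5.
G_7 = 5. HB_10(5) = 5. Bump = 5. G_8 = 4.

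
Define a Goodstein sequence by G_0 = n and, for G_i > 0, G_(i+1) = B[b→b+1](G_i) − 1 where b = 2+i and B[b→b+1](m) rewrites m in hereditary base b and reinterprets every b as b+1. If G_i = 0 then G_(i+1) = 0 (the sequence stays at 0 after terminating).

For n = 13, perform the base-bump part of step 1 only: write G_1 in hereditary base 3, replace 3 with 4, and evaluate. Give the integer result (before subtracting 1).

1280

base 2: 13 = 2^(2 + 1) + 2^2 + 1; at 3: 3^(3 + 1) + 3^3 + 1 = 109; next = 108
base 3: 108 = 3^(3 + 1) + 3^3; at 4: 4^(4 + 1) + 4^4 = 1280; next = 1279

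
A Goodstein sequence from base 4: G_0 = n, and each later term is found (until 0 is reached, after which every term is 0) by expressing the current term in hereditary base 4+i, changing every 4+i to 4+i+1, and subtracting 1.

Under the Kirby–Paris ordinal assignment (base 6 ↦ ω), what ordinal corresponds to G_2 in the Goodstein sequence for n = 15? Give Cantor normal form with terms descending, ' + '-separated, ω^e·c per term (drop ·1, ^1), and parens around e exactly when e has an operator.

ω·3 + 1

step 0: 15 = 3·4 + 3; sub 5 for 4: 3·5 + 3; = 18; G_1 = 18−1 = 17
step 1: 17 = 3·5 + 2; sub 6 for 5: 3·6 + 2; = 20; G_2 = 20−1 = 19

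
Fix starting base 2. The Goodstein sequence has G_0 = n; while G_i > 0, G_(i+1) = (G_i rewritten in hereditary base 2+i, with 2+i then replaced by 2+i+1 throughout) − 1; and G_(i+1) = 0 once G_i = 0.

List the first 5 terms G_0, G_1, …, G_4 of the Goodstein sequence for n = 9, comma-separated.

9 —HB2→ 2^(2 + 1) + 1 —bump→ 3^(3 + 1) + 1 = 82 —(−1)→ 81
81 —HB3→ 3^(3 + 1) —bump→ 4^(4 + 1) = 1024 —(−1)→ 1023
1023 —HB4→ 3·4^4 + 3·4^3 + 3·4^2 + 3·4 + 3 —bump→ 3·5^5 + 3·5^3 + 3·5^2 + 3·5 + 3 = 9843 —(−1)→ 9842
9842 —HB5→ 3·5^5 + 3·5^3 + 3·5^2 + 3·5 + 2 —bump→ 3·6^6 + 3·6^3 + 3·6^2 + 3·6 + 2 = 140744 —(−1)→ 140743

9, 81, 1023, 9842, 140743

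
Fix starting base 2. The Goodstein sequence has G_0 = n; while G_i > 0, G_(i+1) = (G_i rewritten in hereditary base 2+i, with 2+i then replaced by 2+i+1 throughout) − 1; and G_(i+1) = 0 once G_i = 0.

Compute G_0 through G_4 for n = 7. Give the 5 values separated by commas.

7, 30, 259, 3127, 46657

base 2: 7 = 2^2 + 2 + 1; at 3: 3^3 + 3 + 1 = 31; next = 30
base 3: 30 = 3^3 + 3; at 4: 4^4 + 4 = 260; next = 259
base 4: 259 = 4^4 + 3; at 5: 5^5 + 3 = 3128; next = 3127
base 5: 3127 = 5^5 + 2; at 6: 6^6 + 2 = 46658; next = 46657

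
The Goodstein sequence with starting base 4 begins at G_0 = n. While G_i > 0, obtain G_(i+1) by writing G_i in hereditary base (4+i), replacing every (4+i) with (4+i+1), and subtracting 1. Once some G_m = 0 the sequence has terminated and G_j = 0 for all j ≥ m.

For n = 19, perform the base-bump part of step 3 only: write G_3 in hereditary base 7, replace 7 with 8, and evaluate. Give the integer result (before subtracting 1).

G_0 = 19. HB_4(19) = 4^2 + 3. Bump = 28. G_1 = 27.
G_1 = 27. HB_5(27) = 5^2 + 2. Bump = 38. G_2 = 37.
G_2 = 37. HB_6(37) = 6^2 + 1. Bump = 50. G_3 = 49.
G_3 = 49. HB_7(49) = 7^2. Bump = 64. G_4 = 63.

64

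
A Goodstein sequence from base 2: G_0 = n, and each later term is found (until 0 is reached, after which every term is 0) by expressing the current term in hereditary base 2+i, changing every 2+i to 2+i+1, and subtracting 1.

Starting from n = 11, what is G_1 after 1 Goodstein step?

84

G_0 = 11. HB_2(11) = 2^(2 + 1) + 2 + 1. Bump = 85. G_1 = 84.
G_1 = 84. HB_3(84) = 3^(3 + 1) + 3. Bump = 1028. G_2 = 1027.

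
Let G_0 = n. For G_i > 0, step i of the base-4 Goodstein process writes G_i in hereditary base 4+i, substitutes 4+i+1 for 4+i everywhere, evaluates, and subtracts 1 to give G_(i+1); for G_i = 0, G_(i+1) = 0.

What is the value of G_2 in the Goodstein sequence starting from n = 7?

7

step 0: 7 = 4 + 3; sub 5 for 4: 5 + 3; = 8; G_1 = 8−1 = 7
step 1: 7 = 5 + 2; sub 6 for 5: 6 + 2; = 8; G_2 = 8−1 = 7
step 2: 7 = 6 + 1; sub 7 for 6: 7 + 1; = 8; G_3 = 8−1 = 7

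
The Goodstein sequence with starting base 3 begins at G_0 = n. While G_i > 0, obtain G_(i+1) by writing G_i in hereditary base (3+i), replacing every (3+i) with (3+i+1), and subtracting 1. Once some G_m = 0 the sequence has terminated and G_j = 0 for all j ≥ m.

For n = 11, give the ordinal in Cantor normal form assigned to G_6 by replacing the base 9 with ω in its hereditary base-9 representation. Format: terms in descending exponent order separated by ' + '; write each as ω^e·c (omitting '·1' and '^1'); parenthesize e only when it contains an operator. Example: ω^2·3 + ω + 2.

[0] 11 ≡ 3^2 + 2 (base 3). Lift 4: 18. −1: 17.
[1] 17 ≡ 4^2 + 1 (base 4). Lift 5: 26. −1: 25.
[2] 25 ≡ 5^2 (base 5). Lift 6: 36. −1: 35.
[3] 35 ≡ 5·6 + 5 (base 6). Lift 7: 40. −1: 39.
[4] 39 ≡ 5·7 + 4 (base 7). Lift 8: 44. −1: 43.
[5] 43 ≡ 5·8 + 3 (base 8). Lift 9: 48. −1: 47.

ω·5 + 2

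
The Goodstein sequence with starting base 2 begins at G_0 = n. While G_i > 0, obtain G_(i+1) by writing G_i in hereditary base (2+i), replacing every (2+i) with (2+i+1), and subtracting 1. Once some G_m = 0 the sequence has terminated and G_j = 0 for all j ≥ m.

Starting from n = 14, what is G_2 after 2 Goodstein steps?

1281

G_0=14  [base 2] 2^(2 + 1) + 2^2 + 2  →[2↦3]→  3^(3 + 1) + 3^3 + 3 = 111  −1 ⇒ G_1=110
G_1=110  [base 3] 3^(3 + 1) + 3^3 + 2  →[3↦4]→  4^(4 + 1) + 4^4 + 2 = 1282  −1 ⇒ G_2=1281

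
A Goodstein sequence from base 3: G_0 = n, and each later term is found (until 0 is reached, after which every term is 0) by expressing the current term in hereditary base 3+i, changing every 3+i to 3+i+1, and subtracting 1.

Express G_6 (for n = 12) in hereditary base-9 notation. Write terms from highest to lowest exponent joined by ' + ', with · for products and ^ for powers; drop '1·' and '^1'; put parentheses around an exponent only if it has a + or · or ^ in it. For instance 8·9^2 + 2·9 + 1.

G_0=12  [base 3] 3^2 + 3  →[3↦4]→  4^2 + 4 = 20  −1 ⇒ G_1=19
G_1=19  [base 4] 4^2 + 3  →[4↦5]→  5^2 + 3 = 28  −1 ⇒ G_2=27
G_2=27  [base 5] 5^2 + 2  →[5↦6]→  6^2 + 2 = 38  −1 ⇒ G_3=37
G_3=37  [base 6] 6^2 + 1  →[6↦7]→  7^2 + 1 = 50  −1 ⇒ G_4=49
G_4=49  [base 7] 7^2  →[7↦8]→  8^2 = 64  −1 ⇒ G_5=63
G_5=63  [base 8] 7·8 + 7  →[8↦9]→  7·9 + 7 = 70  −1 ⇒ G_6=69
G_6=69  [base 9] 7·9 + 6  →[9↦10]→  7·10 + 6 = 76  −1 ⇒ G_7=75

7·9 + 6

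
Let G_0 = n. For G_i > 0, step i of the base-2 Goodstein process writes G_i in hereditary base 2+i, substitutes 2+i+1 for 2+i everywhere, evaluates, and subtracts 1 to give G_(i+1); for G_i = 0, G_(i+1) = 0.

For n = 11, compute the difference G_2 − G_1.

[0] 11 ≡ 2^(2 + 1) + 2 + 1 (base 2). Lift 3: 85. −1: 84.
[1] 84 ≡ 3^(3 + 1) + 3 (base 3). Lift 4: 1028. −1: 1027.

943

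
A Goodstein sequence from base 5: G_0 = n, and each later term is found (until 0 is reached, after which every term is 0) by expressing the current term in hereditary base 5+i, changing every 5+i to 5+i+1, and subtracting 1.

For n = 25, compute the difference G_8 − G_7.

3

[0] 25 ≡ 5^2 (base 5). Lift 6: 36. −1: 35.
[1] 35 ≡ 5·6 + 5 (base 6). Lift 7: 40. −1: 39.
[2] 39 ≡ 5·7 + 4 (base 7). Lift 8: 44. −1: 43.
[3] 43 ≡ 5·8 + 3 (base 8). Lift 9: 48. −1: 47.
[4] 47 ≡ 5·9 + 2 (base 9). Lift 10: 52. −1: 51.
[5] 51 ≡ 5·10 + 1 (base 10). Lift 11: 56. −1: 55.
[6] 55 ≡ 5·11 (base 11). Lift 12: 60. −1: 59.
[7] 59 ≡ 4·12 + 11 (base 12). Lift 13: 63. −1: 62.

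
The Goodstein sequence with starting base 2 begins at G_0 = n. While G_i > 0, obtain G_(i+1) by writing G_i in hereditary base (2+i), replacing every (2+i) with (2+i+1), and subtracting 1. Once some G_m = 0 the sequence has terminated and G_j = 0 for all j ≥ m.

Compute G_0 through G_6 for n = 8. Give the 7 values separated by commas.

8, 80, 553, 6310, 93395, 1647195, 33554571

8 —HB2→ 2^(2 + 1) —bump→ 3^(3 + 1) = 81 —(−1)→ 80
80 —HB3→ 2·3^3 + 2·3^2 + 2·3 + 2 —bump→ 2·4^4 + 2·4^2 + 2·4 + 2 = 554 —(−1)→ 553
553 —HB4→ 2·4^4 + 2·4^2 + 2·4 + 1 —bump→ 2·5^5 + 2·5^2 + 2·5 + 1 = 6311 —(−1)→ 6310
6310 —HB5→ 2·5^5 + 2·5^2 + 2·5 —bump→ 2·6^6 + 2·6^2 + 2·6 = 93396 —(−1)→ 93395
93395 —HB6→ 2·6^6 + 2·6^2 + 6 + 5 —bump→ 2·7^7 + 2·7^2 + 7 + 5 = 1647196 —(−1)→ 1647195
1647195 —HB7→ 2·7^7 + 2·7^2 + 7 + 4 —bump→ 2·8^8 + 2·8^2 + 8 + 4 = 33554572 —(−1)→ 33554571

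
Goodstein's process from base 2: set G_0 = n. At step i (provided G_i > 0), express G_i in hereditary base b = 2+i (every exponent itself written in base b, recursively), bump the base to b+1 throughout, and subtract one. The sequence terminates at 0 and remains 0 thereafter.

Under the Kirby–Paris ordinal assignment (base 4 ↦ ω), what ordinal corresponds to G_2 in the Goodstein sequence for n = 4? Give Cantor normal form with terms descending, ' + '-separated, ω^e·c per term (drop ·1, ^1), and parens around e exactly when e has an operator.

ω^2·2 + ω·2 + 1

G_0 = 4. HB_2(4) = 2^2. Bump = 27. G_1 = 26.
G_1 = 26. HB_3(26) = 2·3^2 + 2·3 + 2. Bump = 42. G_2 = 41.
G_2 = 41. HB_4(41) = 2·4^2 + 2·4 + 1. Bump = 61. G_3 = 60.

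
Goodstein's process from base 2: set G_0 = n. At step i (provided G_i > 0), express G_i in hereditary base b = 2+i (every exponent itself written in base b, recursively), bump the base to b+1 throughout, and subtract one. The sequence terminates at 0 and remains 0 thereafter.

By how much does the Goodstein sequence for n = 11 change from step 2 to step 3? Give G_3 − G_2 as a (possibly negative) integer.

14600

[0] 11 ≡ 2^(2 + 1) + 2 + 1 (base 2). Lift 3: 85. −1: 84.
[1] 84 ≡ 3^(3 + 1) + 3 (base 3). Lift 4: 1028. −1: 1027.
[2] 1027 ≡ 4^(4 + 1) + 3 (base 4). Lift 5: 15628. −1: 15627.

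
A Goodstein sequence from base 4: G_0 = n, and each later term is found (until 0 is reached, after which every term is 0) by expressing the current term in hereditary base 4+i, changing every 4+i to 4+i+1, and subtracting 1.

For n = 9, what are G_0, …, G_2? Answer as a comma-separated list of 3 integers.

[0] 9 ≡ 2·4 + 1 (base 4). Lift 5: 11. −1: 10.
[1] 10 ≡ 2·5 (base 5). Lift 6: 12. −1: 11.

9, 10, 11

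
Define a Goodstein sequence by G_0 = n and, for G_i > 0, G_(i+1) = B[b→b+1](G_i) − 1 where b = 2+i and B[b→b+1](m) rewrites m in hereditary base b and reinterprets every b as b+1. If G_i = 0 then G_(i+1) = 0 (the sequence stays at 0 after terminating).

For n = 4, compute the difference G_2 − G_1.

i=0: 4 = 2^2 (b=2); 2→3: 3^3 = 27; 27−1 = 26
i=1: 26 = 2·3^2 + 2·3 + 2 (b=3); 3→4: 2·4^2 + 2·4 + 2 = 42; 42−1 = 41

15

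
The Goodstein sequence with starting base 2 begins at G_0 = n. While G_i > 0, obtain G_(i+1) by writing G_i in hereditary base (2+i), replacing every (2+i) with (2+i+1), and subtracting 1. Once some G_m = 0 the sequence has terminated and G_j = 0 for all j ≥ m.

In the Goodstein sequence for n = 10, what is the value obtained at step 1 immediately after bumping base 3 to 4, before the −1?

1026

step 0: 10 = 2^(2 + 1) + 2; sub 3 for 2: 3^(3 + 1) + 3; = 84; G_1 = 84−1 = 83
step 1: 83 = 3^(3 + 1) + 2; sub 4 for 3: 4^(4 + 1) + 2; = 1026; G_2 = 1026−1 = 1025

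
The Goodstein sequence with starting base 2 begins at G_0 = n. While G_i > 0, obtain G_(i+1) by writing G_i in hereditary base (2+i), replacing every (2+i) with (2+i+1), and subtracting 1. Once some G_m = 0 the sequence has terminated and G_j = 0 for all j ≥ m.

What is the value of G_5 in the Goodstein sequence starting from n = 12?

12 —HB2→ 2^(2 + 1) + 2^2 —bump→ 3^(3 + 1) + 3^3 = 108 —(−1)→ 107
107 —HB3→ 3^(3 + 1) + 2·3^2 + 2·3 + 2 —bump→ 4^(4 + 1) + 2·4^2 + 2·4 + 2 = 1066 —(−1)→ 1065
1065 —HB4→ 4^(4 + 1) + 2·4^2 + 2·4 + 1 —bump→ 5^(5 + 1) + 2·5^2 + 2·5 + 1 = 15686 —(−1)→ 15685
15685 —HB5→ 5^(5 + 1) + 2·5^2 + 2·5 —bump→ 6^(6 + 1) + 2·6^2 + 2·6 = 280020 —(−1)→ 280019
280019 —HB6→ 6^(6 + 1) + 2·6^2 + 6 + 5 —bump→ 7^(7 + 1) + 2·7^2 + 7 + 5 = 5764911 —(−1)→ 5764910
5764910 —HB7→ 7^(7 + 1) + 2·7^2 + 7 + 4 —bump→ 8^(8 + 1) + 2·8^2 + 8 + 4 = 134217868 —(−1)→ 134217867

5764910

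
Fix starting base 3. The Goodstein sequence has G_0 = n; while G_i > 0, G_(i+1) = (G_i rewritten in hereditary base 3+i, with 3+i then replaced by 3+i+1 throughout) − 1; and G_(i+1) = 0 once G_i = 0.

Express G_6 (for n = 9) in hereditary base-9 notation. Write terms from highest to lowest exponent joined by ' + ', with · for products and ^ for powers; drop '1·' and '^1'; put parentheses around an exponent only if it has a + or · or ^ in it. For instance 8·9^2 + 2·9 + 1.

2·9 + 6

G_0=9  [base 3] 3^2  →[3↦4]→  4^2 = 16  −1 ⇒ G_1=15
G_1=15  [base 4] 3·4 + 3  →[4↦5]→  3·5 + 3 = 18  −1 ⇒ G_2=17
G_2=17  [base 5] 3·5 + 2  →[5↦6]→  3·6 + 2 = 20  −1 ⇒ G_3=19
G_3=19  [base 6] 3·6 + 1  →[6↦7]→  3·7 + 1 = 22  −1 ⇒ G_4=21
G_4=21  [base 7] 3·7  →[7↦8]→  3·8 = 24  −1 ⇒ G_5=23
G_5=23  [base 8] 2·8 + 7  →[8↦9]→  2·9 + 7 = 25  −1 ⇒ G_6=24
G_6=24  [base 9] 2·9 + 6  →[9↦10]→  2·10 + 6 = 26  −1 ⇒ G_7=25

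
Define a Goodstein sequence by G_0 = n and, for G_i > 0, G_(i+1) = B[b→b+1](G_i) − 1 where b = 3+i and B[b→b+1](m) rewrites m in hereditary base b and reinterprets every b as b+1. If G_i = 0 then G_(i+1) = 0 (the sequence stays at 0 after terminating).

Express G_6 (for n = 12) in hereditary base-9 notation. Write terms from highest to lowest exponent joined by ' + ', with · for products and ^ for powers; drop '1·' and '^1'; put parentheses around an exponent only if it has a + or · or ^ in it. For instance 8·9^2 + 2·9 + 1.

12 —HB3→ 3^2 + 3 —bump→ 4^2 + 4 = 20 —(−1)→ 19
19 —HB4→ 4^2 + 3 —bump→ 5^2 + 3 = 28 —(−1)→ 27
27 —HB5→ 5^2 + 2 —bump→ 6^2 + 2 = 38 —(−1)→ 37
37 —HB6→ 6^2 + 1 —bump→ 7^2 + 1 = 50 —(−1)→ 49
49 —HB7→ 7^2 —bump→ 8^2 = 64 —(−1)→ 63
63 —HB8→ 7·8 + 7 —bump→ 7·9 + 7 = 70 —(−1)→ 69
69 —HB9→ 7·9 + 6 —bump→ 7·10 + 6 = 76 —(−1)→ 75

7·9 + 6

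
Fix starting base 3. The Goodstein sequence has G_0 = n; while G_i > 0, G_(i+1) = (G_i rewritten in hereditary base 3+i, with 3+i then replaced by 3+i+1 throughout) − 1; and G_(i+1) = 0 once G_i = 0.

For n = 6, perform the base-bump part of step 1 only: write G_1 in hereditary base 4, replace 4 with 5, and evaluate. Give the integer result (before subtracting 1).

G_0=6  [base 3] 2·3  →[3↦4]→  2·4 = 8  −1 ⇒ G_1=7
G_1=7  [base 4] 4 + 3  →[4↦5]→  5 + 3 = 8  −1 ⇒ G_2=7

8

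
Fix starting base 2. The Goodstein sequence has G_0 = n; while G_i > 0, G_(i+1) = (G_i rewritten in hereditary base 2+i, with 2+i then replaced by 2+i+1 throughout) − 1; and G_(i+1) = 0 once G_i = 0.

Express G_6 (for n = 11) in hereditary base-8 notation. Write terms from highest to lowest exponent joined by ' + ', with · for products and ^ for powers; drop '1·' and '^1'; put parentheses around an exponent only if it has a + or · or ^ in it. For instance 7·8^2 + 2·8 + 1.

G_0=11  [base 2] 2^(2 + 1) + 2 + 1  →[2↦3]→  3^(3 + 1) + 3 + 1 = 85  −1 ⇒ G_1=84
G_1=84  [base 3] 3^(3 + 1) + 3  →[3↦4]→  4^(4 + 1) + 4 = 1028  −1 ⇒ G_2=1027
G_2=1027  [base 4] 4^(4 + 1) + 3  →[4↦5]→  5^(5 + 1) + 3 = 15628  −1 ⇒ G_3=15627
G_3=15627  [base 5] 5^(5 + 1) + 2  →[5↦6]→  6^(6 + 1) + 2 = 279938  −1 ⇒ G_4=279937
G_4=279937  [base 6] 6^(6 + 1) + 1  →[6↦7]→  7^(7 + 1) + 1 = 5764802  −1 ⇒ G_5=5764801
G_5=5764801  [base 7] 7^(7 + 1)  →[7↦8]→  8^(8 + 1) = 134217728  −1 ⇒ G_6=134217727
G_6=134217727  [base 8] 7·8^8 + 7·8^7 + 7·8^6 + 7·8^5 + 7·8^4 + 7·8^3 + 7·8^2 + 7·8 + 7  →[8↦9]→  7·9^9 + 7·9^7 + 7·9^6 + 7·9^5 + 7·9^4 + 7·9^3 + 7·9^2 + 7·9 + 7 = 2749609303  −1 ⇒ G_7=2749609302

7·8^8 + 7·8^7 + 7·8^6 + 7·8^5 + 7·8^4 + 7·8^3 + 7·8^2 + 7·8 + 7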